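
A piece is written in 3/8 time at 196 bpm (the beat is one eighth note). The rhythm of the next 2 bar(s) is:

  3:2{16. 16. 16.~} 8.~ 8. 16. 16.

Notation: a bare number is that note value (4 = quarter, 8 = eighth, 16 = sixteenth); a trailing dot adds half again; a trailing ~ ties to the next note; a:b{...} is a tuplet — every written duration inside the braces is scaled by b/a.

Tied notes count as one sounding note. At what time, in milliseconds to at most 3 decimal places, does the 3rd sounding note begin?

1. 0.0ms @ 0 + 153.061ms (1/2)
2. 153.061ms @ 1/2 + 153.061ms (1/2)
3. 306.122ms @ 1 + 1071.429ms (7/2)
4. 1377.551ms @ 9/2 + 229.592ms (3/4)
5. 1607.143ms @ 21/4 + 229.592ms (3/4)

note 3 onset = 1b = 306.122ms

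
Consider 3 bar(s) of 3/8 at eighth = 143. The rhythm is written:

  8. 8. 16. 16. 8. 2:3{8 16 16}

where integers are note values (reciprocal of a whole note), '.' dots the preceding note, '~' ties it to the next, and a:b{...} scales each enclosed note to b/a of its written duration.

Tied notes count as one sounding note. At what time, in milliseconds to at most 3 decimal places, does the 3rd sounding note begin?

1. 0.0ms @ 0 + 629.371ms (3/2)
2. 629.371ms @ 3/2 + 629.371ms (3/2)
3. 1258.741ms @ 3 + 314.685ms (3/4)
4. 1573.427ms @ 15/4 + 314.685ms (3/4)
5. 1888.112ms @ 9/2 + 629.371ms (3/2)
6. 2517.483ms @ 6 + 629.371ms (3/2)
7. 3146.853ms @ 15/2 + 314.685ms (3/4)
8. 3461.538ms @ 33/4 + 314.685ms (3/4)

note 3 onset = 3b = 1258.741ms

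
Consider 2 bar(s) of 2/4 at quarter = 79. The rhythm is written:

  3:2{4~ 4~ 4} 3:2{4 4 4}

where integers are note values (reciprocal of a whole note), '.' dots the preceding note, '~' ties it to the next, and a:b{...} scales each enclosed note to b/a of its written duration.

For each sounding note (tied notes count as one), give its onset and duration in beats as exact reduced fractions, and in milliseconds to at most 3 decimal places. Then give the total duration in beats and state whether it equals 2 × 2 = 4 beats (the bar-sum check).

1) 0.0ms=0b +1518.987ms=2b
2) 1518.987ms=2b +506.329ms=2/3b
3) 2025.316ms=8/3b +506.329ms=2/3b
4) 2531.646ms=10/3b +506.329ms=2/3b
Σ=4b of 4 (79bpm 2/4) — PASS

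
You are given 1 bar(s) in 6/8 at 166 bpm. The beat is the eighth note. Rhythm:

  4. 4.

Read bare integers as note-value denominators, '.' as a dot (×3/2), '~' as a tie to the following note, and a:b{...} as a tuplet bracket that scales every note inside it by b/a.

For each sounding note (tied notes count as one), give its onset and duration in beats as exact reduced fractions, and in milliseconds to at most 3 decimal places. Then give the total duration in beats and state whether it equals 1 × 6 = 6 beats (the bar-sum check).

1) 0.0ms=0b +1084.337ms=3b
2) 1084.337ms=3b +1084.337ms=3b
Σ=6b of 6 (166bpm 6/8) — PASS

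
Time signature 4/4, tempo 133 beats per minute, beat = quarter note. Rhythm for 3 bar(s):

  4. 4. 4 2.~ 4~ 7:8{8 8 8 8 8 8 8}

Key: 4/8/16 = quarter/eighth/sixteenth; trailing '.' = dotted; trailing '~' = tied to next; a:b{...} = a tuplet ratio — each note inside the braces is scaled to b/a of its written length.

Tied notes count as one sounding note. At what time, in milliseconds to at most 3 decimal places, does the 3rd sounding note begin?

note 3 onset = 3b = 1353.383ms

1. 0.0ms @ 0 + 676.692ms (3/2)
2. 676.692ms @ 3/2 + 676.692ms (3/2)
3. 1353.383ms @ 3 + 451.128ms (1)
4. 1804.511ms @ 4 + 2062.299ms (32/7)
5. 3866.81ms @ 60/7 + 257.787ms (4/7)
6. 4124.597ms @ 64/7 + 257.787ms (4/7)
7. 4382.385ms @ 68/7 + 257.787ms (4/7)
8. 4640.172ms @ 72/7 + 257.787ms (4/7)
9. 4897.959ms @ 76/7 + 257.787ms (4/7)
10. 5155.747ms @ 80/7 + 257.787ms (4/7)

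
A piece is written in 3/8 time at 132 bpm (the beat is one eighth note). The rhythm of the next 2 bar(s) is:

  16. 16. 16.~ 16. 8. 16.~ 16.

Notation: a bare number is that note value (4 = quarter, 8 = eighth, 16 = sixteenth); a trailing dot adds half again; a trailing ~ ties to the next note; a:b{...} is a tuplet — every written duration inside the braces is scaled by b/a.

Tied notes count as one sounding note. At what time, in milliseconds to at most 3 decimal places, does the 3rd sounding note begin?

note 3 onset = 3/2b = 681.818ms

1. 0.0ms @ 0 + 340.909ms (3/4)
2. 340.909ms @ 3/4 + 340.909ms (3/4)
3. 681.818ms @ 3/2 + 681.818ms (3/2)
4. 1363.636ms @ 3 + 681.818ms (3/2)
5. 2045.455ms @ 9/2 + 681.818ms (3/2)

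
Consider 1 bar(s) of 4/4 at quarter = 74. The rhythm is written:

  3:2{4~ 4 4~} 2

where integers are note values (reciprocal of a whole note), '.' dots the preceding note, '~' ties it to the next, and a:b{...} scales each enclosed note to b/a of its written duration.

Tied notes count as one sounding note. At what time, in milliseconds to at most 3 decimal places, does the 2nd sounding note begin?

note 2 onset = 4/3b = 1081.081ms

1. 0.0ms @ 0 + 1081.081ms (4/3)
2. 1081.081ms @ 4/3 + 2162.162ms (8/3)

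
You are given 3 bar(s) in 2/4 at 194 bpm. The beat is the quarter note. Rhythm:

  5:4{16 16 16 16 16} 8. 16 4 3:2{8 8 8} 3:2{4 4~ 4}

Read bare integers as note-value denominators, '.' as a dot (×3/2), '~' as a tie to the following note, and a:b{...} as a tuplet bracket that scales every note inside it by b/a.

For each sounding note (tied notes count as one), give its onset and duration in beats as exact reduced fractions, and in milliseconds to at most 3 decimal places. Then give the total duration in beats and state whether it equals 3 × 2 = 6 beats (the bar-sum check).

1) 0.0ms=0b +61.856ms=1/5b
2) 61.856ms=1/5b +61.856ms=1/5b
3) 123.711ms=2/5b +61.856ms=1/5b
4) 185.567ms=3/5b +61.856ms=1/5b
5) 247.423ms=4/5b +61.856ms=1/5b
6) 309.278ms=1b +231.959ms=3/4b
7) 541.237ms=7/4b +77.32ms=1/4b
8) 618.557ms=2b +309.278ms=1b
9) 927.835ms=3b +103.093ms=1/3b
10) 1030.928ms=10/3b +103.093ms=1/3b
11) 1134.021ms=11/3b +103.093ms=1/3b
12) 1237.113ms=4b +206.186ms=2/3b
13) 1443.299ms=14/3b +412.371ms=4/3b
Σ=6b of 6 (194bpm 2/4) — PASS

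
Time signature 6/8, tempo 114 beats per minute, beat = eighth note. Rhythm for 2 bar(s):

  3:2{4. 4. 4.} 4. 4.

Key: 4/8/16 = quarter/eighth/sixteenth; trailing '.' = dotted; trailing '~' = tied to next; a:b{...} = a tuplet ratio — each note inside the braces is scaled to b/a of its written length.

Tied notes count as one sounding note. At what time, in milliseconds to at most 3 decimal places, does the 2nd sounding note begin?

1. 0.0ms @ 0 + 1052.632ms (2)
2. 1052.632ms @ 2 + 1052.632ms (2)
3. 2105.263ms @ 4 + 1052.632ms (2)
4. 3157.895ms @ 6 + 1578.947ms (3)
5. 4736.842ms @ 9 + 1578.947ms (3)

note 2 onset = 2b = 1052.632ms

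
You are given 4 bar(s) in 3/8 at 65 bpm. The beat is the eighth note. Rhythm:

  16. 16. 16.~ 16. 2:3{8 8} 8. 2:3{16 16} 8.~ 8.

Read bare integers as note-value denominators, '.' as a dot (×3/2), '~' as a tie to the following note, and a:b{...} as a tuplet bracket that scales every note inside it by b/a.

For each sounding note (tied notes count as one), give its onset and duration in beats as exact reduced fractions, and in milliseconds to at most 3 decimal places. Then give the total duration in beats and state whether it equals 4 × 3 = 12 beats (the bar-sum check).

1) 0.0ms=0b +692.308ms=3/4b
2) 692.308ms=3/4b +692.308ms=3/4b
3) 1384.615ms=3/2b +1384.615ms=3/2b
4) 2769.231ms=3b +1384.615ms=3/2b
5) 4153.846ms=9/2b +1384.615ms=3/2b
6) 5538.462ms=6b +1384.615ms=3/2b
7) 6923.077ms=15/2b +692.308ms=3/4b
8) 7615.385ms=33/4b +692.308ms=3/4b
9) 8307.692ms=9b +2769.231ms=3b
Σ=12b of 12 (65bpm 3/8) — PASS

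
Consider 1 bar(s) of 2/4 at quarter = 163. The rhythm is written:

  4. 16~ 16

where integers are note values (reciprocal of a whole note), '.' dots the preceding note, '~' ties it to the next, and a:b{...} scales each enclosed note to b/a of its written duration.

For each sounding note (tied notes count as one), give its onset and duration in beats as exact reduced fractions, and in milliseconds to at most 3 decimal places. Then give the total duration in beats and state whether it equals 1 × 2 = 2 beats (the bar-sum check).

1) 0.0ms=0b +552.147ms=3/2b
2) 552.147ms=3/2b +184.049ms=1/2b
Σ=2b of 2 (163bpm 2/4) — PASS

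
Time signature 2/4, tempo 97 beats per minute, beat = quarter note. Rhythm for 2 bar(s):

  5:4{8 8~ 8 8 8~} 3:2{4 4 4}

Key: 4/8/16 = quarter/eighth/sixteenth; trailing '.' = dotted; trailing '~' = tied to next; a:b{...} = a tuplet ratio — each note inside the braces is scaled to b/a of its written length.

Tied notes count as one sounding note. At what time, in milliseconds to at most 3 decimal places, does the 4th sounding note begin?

1. 0.0ms @ 0 + 247.423ms (2/5)
2. 247.423ms @ 2/5 + 494.845ms (4/5)
3. 742.268ms @ 6/5 + 247.423ms (2/5)
4. 989.691ms @ 8/5 + 659.794ms (16/15)
5. 1649.485ms @ 8/3 + 412.371ms (2/3)
6. 2061.856ms @ 10/3 + 412.371ms (2/3)

note 4 onset = 8/5b = 989.691ms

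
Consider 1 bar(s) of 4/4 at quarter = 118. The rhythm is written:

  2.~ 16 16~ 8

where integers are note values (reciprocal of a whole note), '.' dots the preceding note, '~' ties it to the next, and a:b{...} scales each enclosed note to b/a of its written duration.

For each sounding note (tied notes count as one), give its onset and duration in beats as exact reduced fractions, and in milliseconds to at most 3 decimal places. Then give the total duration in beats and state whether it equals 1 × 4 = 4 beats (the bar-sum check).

1) 0.0ms=0b +1652.542ms=13/4b
2) 1652.542ms=13/4b +381.356ms=3/4b
Σ=4b of 4 (118bpm 4/4) — PASS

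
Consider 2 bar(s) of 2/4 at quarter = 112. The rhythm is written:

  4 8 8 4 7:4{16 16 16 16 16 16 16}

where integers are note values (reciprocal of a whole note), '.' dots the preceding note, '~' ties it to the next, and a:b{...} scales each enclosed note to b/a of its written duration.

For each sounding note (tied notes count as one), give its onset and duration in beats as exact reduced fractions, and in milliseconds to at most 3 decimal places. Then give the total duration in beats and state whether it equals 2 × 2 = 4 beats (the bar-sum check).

1) 0.0ms=0b +535.714ms=1b
2) 535.714ms=1b +267.857ms=1/2b
3) 803.571ms=3/2b +267.857ms=1/2b
4) 1071.429ms=2b +535.714ms=1b
5) 1607.143ms=3b +76.531ms=1/7b
6) 1683.673ms=22/7b +76.531ms=1/7b
7) 1760.204ms=23/7b +76.531ms=1/7b
8) 1836.735ms=24/7b +76.531ms=1/7b
9) 1913.265ms=25/7b +76.531ms=1/7b
10) 1989.796ms=26/7b +76.531ms=1/7b
11) 2066.327ms=27/7b +76.531ms=1/7b
Σ=4b of 4 (112bpm 2/4) — PASS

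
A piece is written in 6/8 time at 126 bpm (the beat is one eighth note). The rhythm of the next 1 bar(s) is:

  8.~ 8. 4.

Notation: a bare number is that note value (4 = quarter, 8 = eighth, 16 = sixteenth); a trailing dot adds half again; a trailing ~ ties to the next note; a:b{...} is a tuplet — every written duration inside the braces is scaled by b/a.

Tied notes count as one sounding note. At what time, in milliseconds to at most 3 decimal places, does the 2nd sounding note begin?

note 2 onset = 3b = 1428.571ms

1. 0.0ms @ 0 + 1428.571ms (3)
2. 1428.571ms @ 3 + 1428.571ms (3)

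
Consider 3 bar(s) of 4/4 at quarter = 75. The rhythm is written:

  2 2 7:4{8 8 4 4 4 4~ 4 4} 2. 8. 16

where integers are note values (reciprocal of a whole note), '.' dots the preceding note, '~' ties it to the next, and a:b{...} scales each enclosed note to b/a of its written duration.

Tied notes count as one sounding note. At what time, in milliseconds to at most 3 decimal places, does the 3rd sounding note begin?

1. 0.0ms @ 0 + 1600.0ms (2)
2. 1600.0ms @ 2 + 1600.0ms (2)
3. 3200.0ms @ 4 + 228.571ms (2/7)
4. 3428.571ms @ 30/7 + 228.571ms (2/7)
5. 3657.143ms @ 32/7 + 457.143ms (4/7)
6. 4114.286ms @ 36/7 + 457.143ms (4/7)
7. 4571.429ms @ 40/7 + 457.143ms (4/7)
8. 5028.571ms @ 44/7 + 914.286ms (8/7)
9. 5942.857ms @ 52/7 + 457.143ms (4/7)
10. 6400.0ms @ 8 + 2400.0ms (3)
11. 8800.0ms @ 11 + 600.0ms (3/4)
12. 9400.0ms @ 47/4 + 200.0ms (1/4)

note 3 onset = 4b = 3200.0ms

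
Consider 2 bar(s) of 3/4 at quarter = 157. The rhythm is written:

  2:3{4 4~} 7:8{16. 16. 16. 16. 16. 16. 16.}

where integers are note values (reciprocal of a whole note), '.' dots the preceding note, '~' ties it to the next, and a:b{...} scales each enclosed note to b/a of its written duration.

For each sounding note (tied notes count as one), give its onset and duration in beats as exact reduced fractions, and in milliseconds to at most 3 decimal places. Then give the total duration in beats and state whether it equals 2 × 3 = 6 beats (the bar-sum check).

1) 0.0ms=0b +573.248ms=3/2b
2) 573.248ms=3/2b +737.034ms=27/14b
3) 1310.282ms=24/7b +163.785ms=3/7b
4) 1474.067ms=27/7b +163.785ms=3/7b
5) 1637.853ms=30/7b +163.785ms=3/7b
6) 1801.638ms=33/7b +163.785ms=3/7b
7) 1965.423ms=36/7b +163.785ms=3/7b
8) 2129.208ms=39/7b +163.785ms=3/7b
Σ=6b of 6 (157bpm 3/4) — PASS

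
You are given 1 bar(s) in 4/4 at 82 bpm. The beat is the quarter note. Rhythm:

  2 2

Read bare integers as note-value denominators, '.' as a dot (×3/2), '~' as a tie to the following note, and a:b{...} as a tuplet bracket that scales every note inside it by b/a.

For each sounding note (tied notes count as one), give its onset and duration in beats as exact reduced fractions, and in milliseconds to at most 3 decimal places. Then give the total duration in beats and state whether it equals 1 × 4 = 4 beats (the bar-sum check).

1) 0.0ms=0b +1463.415ms=2b
2) 1463.415ms=2b +1463.415ms=2b
Σ=4b of 4 (82bpm 4/4) — PASS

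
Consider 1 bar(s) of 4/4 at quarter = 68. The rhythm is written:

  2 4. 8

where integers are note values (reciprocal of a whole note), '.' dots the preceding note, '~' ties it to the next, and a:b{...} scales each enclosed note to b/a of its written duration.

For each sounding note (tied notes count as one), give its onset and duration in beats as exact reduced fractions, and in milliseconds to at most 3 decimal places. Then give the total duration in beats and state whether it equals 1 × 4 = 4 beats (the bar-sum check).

1) 0.0ms=0b +1764.706ms=2b
2) 1764.706ms=2b +1323.529ms=3/2b
3) 3088.235ms=7/2b +441.176ms=1/2b
Σ=4b of 4 (68bpm 4/4) — PASS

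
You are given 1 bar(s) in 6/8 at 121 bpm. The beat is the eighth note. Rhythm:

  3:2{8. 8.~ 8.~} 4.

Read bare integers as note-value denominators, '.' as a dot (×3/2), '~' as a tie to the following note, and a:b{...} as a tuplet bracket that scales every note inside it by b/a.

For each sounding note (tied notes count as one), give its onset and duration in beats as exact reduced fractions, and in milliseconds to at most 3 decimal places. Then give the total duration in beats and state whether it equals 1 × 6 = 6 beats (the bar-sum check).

1) 0.0ms=0b +495.868ms=1b
2) 495.868ms=1b +2479.339ms=5b
Σ=6b of 6 (121bpm 6/8) — PASS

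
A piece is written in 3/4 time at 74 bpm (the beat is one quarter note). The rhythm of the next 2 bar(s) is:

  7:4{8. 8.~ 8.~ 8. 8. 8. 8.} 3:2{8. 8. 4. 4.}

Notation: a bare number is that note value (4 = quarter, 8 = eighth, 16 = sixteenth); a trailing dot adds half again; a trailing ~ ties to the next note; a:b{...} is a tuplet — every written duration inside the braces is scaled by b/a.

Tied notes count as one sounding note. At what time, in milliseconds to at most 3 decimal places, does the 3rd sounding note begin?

note 3 onset = 12/7b = 1389.961ms

1. 0.0ms @ 0 + 347.49ms (3/7)
2. 347.49ms @ 3/7 + 1042.471ms (9/7)
3. 1389.961ms @ 12/7 + 347.49ms (3/7)
4. 1737.452ms @ 15/7 + 347.49ms (3/7)
5. 2084.942ms @ 18/7 + 347.49ms (3/7)
6. 2432.432ms @ 3 + 405.405ms (1/2)
7. 2837.838ms @ 7/2 + 405.405ms (1/2)
8. 3243.243ms @ 4 + 810.811ms (1)
9. 4054.054ms @ 5 + 810.811ms (1)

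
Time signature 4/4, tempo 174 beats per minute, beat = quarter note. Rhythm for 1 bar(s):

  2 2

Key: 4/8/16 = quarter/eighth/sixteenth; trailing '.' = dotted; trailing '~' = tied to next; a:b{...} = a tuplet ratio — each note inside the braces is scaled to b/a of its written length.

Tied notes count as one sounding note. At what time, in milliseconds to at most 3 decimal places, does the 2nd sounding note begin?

note 2 onset = 2b = 689.655ms

1. 0.0ms @ 0 + 689.655ms (2)
2. 689.655ms @ 2 + 689.655ms (2)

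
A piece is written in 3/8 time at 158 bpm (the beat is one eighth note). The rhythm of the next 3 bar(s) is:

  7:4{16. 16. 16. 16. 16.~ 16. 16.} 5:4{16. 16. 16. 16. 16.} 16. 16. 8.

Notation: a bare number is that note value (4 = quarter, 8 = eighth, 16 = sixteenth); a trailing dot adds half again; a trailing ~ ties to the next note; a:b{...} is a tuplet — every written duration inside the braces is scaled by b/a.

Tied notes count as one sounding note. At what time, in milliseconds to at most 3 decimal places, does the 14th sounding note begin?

1. 0.0ms @ 0 + 162.749ms (3/7)
2. 162.749ms @ 3/7 + 162.749ms (3/7)
3. 325.497ms @ 6/7 + 162.749ms (3/7)
4. 488.246ms @ 9/7 + 162.749ms (3/7)
5. 650.995ms @ 12/7 + 325.497ms (6/7)
6. 976.492ms @ 18/7 + 162.749ms (3/7)
7. 1139.241ms @ 3 + 227.848ms (3/5)
8. 1367.089ms @ 18/5 + 227.848ms (3/5)
9. 1594.937ms @ 21/5 + 227.848ms (3/5)
10. 1822.785ms @ 24/5 + 227.848ms (3/5)
11. 2050.633ms @ 27/5 + 227.848ms (3/5)
12. 2278.481ms @ 6 + 284.81ms (3/4)
13. 2563.291ms @ 27/4 + 284.81ms (3/4)
14. 2848.101ms @ 15/2 + 569.62ms (3/2)

note 14 onset = 15/2b = 2848.101ms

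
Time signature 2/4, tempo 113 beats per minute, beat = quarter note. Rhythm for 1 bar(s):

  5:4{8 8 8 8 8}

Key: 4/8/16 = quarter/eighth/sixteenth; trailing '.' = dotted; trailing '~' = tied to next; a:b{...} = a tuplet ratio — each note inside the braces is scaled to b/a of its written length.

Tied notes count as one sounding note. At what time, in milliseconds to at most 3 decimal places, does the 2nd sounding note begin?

note 2 onset = 2/5b = 212.389ms

1. 0.0ms @ 0 + 212.389ms (2/5)
2. 212.389ms @ 2/5 + 212.389ms (2/5)
3. 424.779ms @ 4/5 + 212.389ms (2/5)
4. 637.168ms @ 6/5 + 212.389ms (2/5)
5. 849.558ms @ 8/5 + 212.389ms (2/5)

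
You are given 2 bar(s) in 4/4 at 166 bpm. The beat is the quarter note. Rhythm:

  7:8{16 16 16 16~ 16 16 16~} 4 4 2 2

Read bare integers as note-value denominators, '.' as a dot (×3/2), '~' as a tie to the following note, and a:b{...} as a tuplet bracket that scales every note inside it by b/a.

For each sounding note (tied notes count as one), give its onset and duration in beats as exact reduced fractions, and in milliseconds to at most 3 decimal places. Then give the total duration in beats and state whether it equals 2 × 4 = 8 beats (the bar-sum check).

1) 0.0ms=0b +103.27ms=2/7b
2) 103.27ms=2/7b +103.27ms=2/7b
3) 206.54ms=4/7b +103.27ms=2/7b
4) 309.811ms=6/7b +206.54ms=4/7b
5) 516.351ms=10/7b +103.27ms=2/7b
6) 619.621ms=12/7b +464.716ms=9/7b
7) 1084.337ms=3b +361.446ms=1b
8) 1445.783ms=4b +722.892ms=2b
9) 2168.675ms=6b +722.892ms=2b
Σ=8b of 8 (166bpm 4/4) — PASS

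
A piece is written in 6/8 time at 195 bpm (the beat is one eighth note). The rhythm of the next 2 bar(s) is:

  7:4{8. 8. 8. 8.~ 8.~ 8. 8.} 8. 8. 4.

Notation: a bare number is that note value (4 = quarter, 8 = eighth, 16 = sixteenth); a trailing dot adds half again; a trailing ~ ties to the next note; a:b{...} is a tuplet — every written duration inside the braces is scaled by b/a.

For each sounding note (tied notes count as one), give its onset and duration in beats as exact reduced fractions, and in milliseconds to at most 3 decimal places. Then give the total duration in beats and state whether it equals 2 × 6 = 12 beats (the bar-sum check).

1) 0.0ms=0b +263.736ms=6/7b
2) 263.736ms=6/7b +263.736ms=6/7b
3) 527.473ms=12/7b +263.736ms=6/7b
4) 791.209ms=18/7b +791.209ms=18/7b
5) 1582.418ms=36/7b +263.736ms=6/7b
6) 1846.154ms=6b +461.538ms=3/2b
7) 2307.692ms=15/2b +461.538ms=3/2b
8) 2769.231ms=9b +923.077ms=3b
Σ=12b of 12 (195bpm 6/8) — PASS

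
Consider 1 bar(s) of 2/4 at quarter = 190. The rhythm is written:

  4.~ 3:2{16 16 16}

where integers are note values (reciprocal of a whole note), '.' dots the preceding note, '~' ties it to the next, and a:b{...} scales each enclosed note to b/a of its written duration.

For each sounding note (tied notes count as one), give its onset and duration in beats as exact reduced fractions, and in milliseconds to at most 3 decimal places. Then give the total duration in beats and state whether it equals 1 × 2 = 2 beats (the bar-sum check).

1) 0.0ms=0b +526.316ms=5/3b
2) 526.316ms=5/3b +52.632ms=1/6b
3) 578.947ms=11/6b +52.632ms=1/6b
Σ=2b of 2 (190bpm 2/4) — PASS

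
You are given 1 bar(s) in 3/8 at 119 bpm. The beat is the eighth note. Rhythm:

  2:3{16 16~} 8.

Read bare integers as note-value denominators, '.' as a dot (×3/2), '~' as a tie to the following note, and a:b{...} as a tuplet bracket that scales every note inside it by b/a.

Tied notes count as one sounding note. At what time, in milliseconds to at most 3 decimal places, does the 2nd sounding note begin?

1. 0.0ms @ 0 + 378.151ms (3/4)
2. 378.151ms @ 3/4 + 1134.454ms (9/4)

note 2 onset = 3/4b = 378.151ms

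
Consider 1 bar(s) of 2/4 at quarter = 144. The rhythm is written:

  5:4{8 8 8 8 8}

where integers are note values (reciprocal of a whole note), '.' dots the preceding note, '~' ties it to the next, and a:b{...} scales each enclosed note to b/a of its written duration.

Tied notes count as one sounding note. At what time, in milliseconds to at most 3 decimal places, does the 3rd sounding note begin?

1. 0.0ms @ 0 + 166.667ms (2/5)
2. 166.667ms @ 2/5 + 166.667ms (2/5)
3. 333.333ms @ 4/5 + 166.667ms (2/5)
4. 500.0ms @ 6/5 + 166.667ms (2/5)
5. 666.667ms @ 8/5 + 166.667ms (2/5)

note 3 onset = 4/5b = 333.333ms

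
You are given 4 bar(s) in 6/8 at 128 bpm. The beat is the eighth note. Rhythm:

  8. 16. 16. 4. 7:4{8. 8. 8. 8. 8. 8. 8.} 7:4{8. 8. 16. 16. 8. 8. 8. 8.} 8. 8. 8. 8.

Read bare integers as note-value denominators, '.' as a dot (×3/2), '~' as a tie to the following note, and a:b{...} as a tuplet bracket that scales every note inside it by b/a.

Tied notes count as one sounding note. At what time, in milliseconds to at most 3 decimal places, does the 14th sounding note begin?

note 14 onset = 96/7b = 6428.571ms

1. 0.0ms @ 0 + 703.125ms (3/2)
2. 703.125ms @ 3/2 + 351.562ms (3/4)
3. 1054.688ms @ 9/4 + 351.562ms (3/4)
4. 1406.25ms @ 3 + 1406.25ms (3)
5. 2812.5ms @ 6 + 401.786ms (6/7)
6. 3214.286ms @ 48/7 + 401.786ms (6/7)
7. 3616.071ms @ 54/7 + 401.786ms (6/7)
8. 4017.857ms @ 60/7 + 401.786ms (6/7)
9. 4419.643ms @ 66/7 + 401.786ms (6/7)
10. 4821.429ms @ 72/7 + 401.786ms (6/7)
11. 5223.214ms @ 78/7 + 401.786ms (6/7)
12. 5625.0ms @ 12 + 401.786ms (6/7)
13. 6026.786ms @ 90/7 + 401.786ms (6/7)
14. 6428.571ms @ 96/7 + 200.893ms (3/7)
15. 6629.464ms @ 99/7 + 200.893ms (3/7)
16. 6830.357ms @ 102/7 + 401.786ms (6/7)
17. 7232.143ms @ 108/7 + 401.786ms (6/7)
18. 7633.929ms @ 114/7 + 401.786ms (6/7)
19. 8035.714ms @ 120/7 + 401.786ms (6/7)
20. 8437.5ms @ 18 + 703.125ms (3/2)
21. 9140.625ms @ 39/2 + 703.125ms (3/2)
22. 9843.75ms @ 21 + 703.125ms (3/2)
23. 10546.875ms @ 45/2 + 703.125ms (3/2)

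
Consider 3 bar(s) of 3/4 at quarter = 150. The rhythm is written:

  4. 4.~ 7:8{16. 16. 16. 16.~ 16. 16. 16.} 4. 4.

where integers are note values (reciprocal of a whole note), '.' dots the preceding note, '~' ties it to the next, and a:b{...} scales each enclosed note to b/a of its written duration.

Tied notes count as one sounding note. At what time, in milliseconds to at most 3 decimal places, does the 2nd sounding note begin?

note 2 onset = 3/2b = 600.0ms

1. 0.0ms @ 0 + 600.0ms (3/2)
2. 600.0ms @ 3/2 + 771.429ms (27/14)
3. 1371.429ms @ 24/7 + 171.429ms (3/7)
4. 1542.857ms @ 27/7 + 171.429ms (3/7)
5. 1714.286ms @ 30/7 + 342.857ms (6/7)
6. 2057.143ms @ 36/7 + 171.429ms (3/7)
7. 2228.571ms @ 39/7 + 171.429ms (3/7)
8. 2400.0ms @ 6 + 600.0ms (3/2)
9. 3000.0ms @ 15/2 + 600.0ms (3/2)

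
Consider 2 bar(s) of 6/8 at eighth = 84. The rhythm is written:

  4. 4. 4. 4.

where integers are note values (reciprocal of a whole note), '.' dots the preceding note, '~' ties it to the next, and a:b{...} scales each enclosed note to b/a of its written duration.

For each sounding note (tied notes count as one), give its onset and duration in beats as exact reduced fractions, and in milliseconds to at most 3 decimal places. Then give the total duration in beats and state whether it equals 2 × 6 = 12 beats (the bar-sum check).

1) 0.0ms=0b +2142.857ms=3b
2) 2142.857ms=3b +2142.857ms=3b
3) 4285.714ms=6b +2142.857ms=3b
4) 6428.571ms=9b +2142.857ms=3b
Σ=12b of 12 (84bpm 6/8) — PASS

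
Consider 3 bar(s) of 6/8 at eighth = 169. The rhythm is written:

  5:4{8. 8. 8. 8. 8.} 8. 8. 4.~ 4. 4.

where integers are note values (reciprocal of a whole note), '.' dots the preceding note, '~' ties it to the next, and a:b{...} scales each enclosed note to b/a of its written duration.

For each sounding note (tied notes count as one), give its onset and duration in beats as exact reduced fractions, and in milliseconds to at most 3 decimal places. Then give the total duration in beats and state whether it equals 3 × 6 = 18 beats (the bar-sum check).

1) 0.0ms=0b +426.036ms=6/5b
2) 426.036ms=6/5b +426.036ms=6/5b
3) 852.071ms=12/5b +426.036ms=6/5b
4) 1278.107ms=18/5b +426.036ms=6/5b
5) 1704.142ms=24/5b +426.036ms=6/5b
6) 2130.178ms=6b +532.544ms=3/2b
7) 2662.722ms=15/2b +532.544ms=3/2b
8) 3195.266ms=9b +2130.178ms=6b
9) 5325.444ms=15b +1065.089ms=3b
Σ=18b of 18 (169bpm 6/8) — PASS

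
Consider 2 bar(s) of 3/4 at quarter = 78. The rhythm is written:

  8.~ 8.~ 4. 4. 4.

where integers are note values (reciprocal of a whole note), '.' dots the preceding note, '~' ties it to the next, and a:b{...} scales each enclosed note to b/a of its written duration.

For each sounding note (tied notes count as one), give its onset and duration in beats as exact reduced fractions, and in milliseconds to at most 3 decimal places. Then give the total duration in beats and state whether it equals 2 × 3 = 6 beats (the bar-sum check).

1) 0.0ms=0b +2307.692ms=3b
2) 2307.692ms=3b +1153.846ms=3/2b
3) 3461.538ms=9/2b +1153.846ms=3/2b
Σ=6b of 6 (78bpm 3/4) — PASS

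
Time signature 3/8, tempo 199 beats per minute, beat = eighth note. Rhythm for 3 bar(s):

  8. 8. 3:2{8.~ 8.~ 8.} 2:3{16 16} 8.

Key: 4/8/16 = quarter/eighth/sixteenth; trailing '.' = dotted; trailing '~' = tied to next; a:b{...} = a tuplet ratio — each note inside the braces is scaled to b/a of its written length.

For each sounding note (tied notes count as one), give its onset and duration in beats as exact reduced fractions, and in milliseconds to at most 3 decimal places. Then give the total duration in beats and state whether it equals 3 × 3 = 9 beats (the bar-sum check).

1) 0.0ms=0b +452.261ms=3/2b
2) 452.261ms=3/2b +452.261ms=3/2b
3) 904.523ms=3b +904.523ms=3b
4) 1809.045ms=6b +226.131ms=3/4b
5) 2035.176ms=27/4b +226.131ms=3/4b
6) 2261.307ms=15/2b +452.261ms=3/2b
Σ=9b of 9 (199bpm 3/8) — PASS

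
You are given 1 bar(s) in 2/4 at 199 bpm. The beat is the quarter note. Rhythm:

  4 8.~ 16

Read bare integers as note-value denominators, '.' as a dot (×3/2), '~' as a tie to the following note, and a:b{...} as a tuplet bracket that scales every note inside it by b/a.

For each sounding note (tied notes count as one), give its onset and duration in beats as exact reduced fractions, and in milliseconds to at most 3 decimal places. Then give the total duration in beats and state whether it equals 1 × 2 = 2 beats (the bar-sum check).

1) 0.0ms=0b +301.508ms=1b
2) 301.508ms=1b +301.508ms=1b
Σ=2b of 2 (199bpm 2/4) — PASS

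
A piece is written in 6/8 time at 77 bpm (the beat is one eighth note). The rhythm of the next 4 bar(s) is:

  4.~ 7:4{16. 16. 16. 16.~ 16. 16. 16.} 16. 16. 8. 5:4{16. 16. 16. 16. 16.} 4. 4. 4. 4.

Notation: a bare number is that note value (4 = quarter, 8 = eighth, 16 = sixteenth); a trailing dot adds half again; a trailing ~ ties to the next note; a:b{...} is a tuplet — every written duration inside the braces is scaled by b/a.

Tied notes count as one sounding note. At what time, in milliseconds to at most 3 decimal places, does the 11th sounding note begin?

1. 0.0ms @ 0 + 2671.614ms (24/7)
2. 2671.614ms @ 24/7 + 333.952ms (3/7)
3. 3005.566ms @ 27/7 + 333.952ms (3/7)
4. 3339.518ms @ 30/7 + 667.904ms (6/7)
5. 4007.421ms @ 36/7 + 333.952ms (3/7)
6. 4341.373ms @ 39/7 + 333.952ms (3/7)
7. 4675.325ms @ 6 + 584.416ms (3/4)
8. 5259.74ms @ 27/4 + 584.416ms (3/4)
9. 5844.156ms @ 15/2 + 1168.831ms (3/2)
10. 7012.987ms @ 9 + 467.532ms (3/5)
11. 7480.519ms @ 48/5 + 467.532ms (3/5)
12. 7948.052ms @ 51/5 + 467.532ms (3/5)
13. 8415.584ms @ 54/5 + 467.532ms (3/5)
14. 8883.117ms @ 57/5 + 467.532ms (3/5)
15. 9350.649ms @ 12 + 2337.662ms (3)
16. 11688.312ms @ 15 + 2337.662ms (3)
17. 14025.974ms @ 18 + 2337.662ms (3)
18. 16363.636ms @ 21 + 2337.662ms (3)

note 11 onset = 48/5b = 7480.519ms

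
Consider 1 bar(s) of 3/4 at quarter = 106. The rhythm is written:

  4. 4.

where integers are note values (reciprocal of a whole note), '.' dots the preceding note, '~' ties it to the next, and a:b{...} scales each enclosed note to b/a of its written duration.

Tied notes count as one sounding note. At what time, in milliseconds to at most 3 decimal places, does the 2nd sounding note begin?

1. 0.0ms @ 0 + 849.057ms (3/2)
2. 849.057ms @ 3/2 + 849.057ms (3/2)

note 2 onset = 3/2b = 849.057ms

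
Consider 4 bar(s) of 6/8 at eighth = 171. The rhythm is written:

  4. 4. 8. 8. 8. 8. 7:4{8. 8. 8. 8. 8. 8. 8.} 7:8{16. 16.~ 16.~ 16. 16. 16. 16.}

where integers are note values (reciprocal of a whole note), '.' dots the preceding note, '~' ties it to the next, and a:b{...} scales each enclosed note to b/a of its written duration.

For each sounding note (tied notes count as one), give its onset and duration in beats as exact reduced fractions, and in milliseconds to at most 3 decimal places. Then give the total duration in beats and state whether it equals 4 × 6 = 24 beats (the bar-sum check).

1) 0.0ms=0b +1052.632ms=3b
2) 1052.632ms=3b +1052.632ms=3b
3) 2105.263ms=6b +526.316ms=3/2b
4) 2631.579ms=15/2b +526.316ms=3/2b
5) 3157.895ms=9b +526.316ms=3/2b
6) 3684.211ms=21/2b +526.316ms=3/2b
7) 4210.526ms=12b +300.752ms=6/7b
8) 4511.278ms=90/7b +300.752ms=6/7b
9) 4812.03ms=96/7b +300.752ms=6/7b
10) 5112.782ms=102/7b +300.752ms=6/7b
11) 5413.534ms=108/7b +300.752ms=6/7b
12) 5714.286ms=114/7b +300.752ms=6/7b
13) 6015.038ms=120/7b +300.752ms=6/7b
14) 6315.789ms=18b +300.752ms=6/7b
15) 6616.541ms=132/7b +902.256ms=18/7b
16) 7518.797ms=150/7b +300.752ms=6/7b
17) 7819.549ms=156/7b +300.752ms=6/7b
18) 8120.301ms=162/7b +300.752ms=6/7b
Σ=24b of 24 (171bpm 6/8) — PASS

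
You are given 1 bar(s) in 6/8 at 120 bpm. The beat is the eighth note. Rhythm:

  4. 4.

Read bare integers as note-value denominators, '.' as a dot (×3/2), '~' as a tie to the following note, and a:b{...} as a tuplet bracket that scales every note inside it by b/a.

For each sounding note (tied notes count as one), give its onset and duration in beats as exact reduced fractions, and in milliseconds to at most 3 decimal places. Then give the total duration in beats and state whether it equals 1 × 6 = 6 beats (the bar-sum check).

1) 0.0ms=0b +1500.0ms=3b
2) 1500.0ms=3b +1500.0ms=3b
Σ=6b of 6 (120bpm 6/8) — PASS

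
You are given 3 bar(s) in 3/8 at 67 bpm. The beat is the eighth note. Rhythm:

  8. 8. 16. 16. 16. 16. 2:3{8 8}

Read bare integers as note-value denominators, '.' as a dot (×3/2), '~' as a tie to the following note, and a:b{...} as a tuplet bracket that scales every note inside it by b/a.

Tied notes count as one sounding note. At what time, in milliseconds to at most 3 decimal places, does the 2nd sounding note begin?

note 2 onset = 3/2b = 1343.284ms

1. 0.0ms @ 0 + 1343.284ms (3/2)
2. 1343.284ms @ 3/2 + 1343.284ms (3/2)
3. 2686.567ms @ 3 + 671.642ms (3/4)
4. 3358.209ms @ 15/4 + 671.642ms (3/4)
5. 4029.851ms @ 9/2 + 671.642ms (3/4)
6. 4701.493ms @ 21/4 + 671.642ms (3/4)
7. 5373.134ms @ 6 + 1343.284ms (3/2)
8. 6716.418ms @ 15/2 + 1343.284ms (3/2)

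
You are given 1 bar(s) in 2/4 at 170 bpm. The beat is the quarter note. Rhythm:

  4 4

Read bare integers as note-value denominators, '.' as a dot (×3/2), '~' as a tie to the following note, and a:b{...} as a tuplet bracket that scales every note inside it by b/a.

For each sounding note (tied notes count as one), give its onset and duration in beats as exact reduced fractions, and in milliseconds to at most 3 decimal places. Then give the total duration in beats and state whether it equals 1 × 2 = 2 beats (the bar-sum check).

1) 0.0ms=0b +352.941ms=1b
2) 352.941ms=1b +352.941ms=1b
Σ=2b of 2 (170bpm 2/4) — PASS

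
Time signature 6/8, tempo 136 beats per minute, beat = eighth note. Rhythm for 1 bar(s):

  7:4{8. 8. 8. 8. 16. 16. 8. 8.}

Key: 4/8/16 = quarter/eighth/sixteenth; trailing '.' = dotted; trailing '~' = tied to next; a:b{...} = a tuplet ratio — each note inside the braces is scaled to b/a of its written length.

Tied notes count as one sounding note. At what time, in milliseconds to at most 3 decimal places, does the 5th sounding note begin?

note 5 onset = 24/7b = 1512.605ms

1. 0.0ms @ 0 + 378.151ms (6/7)
2. 378.151ms @ 6/7 + 378.151ms (6/7)
3. 756.303ms @ 12/7 + 378.151ms (6/7)
4. 1134.454ms @ 18/7 + 378.151ms (6/7)
5. 1512.605ms @ 24/7 + 189.076ms (3/7)
6. 1701.681ms @ 27/7 + 189.076ms (3/7)
7. 1890.756ms @ 30/7 + 378.151ms (6/7)
8. 2268.908ms @ 36/7 + 378.151ms (6/7)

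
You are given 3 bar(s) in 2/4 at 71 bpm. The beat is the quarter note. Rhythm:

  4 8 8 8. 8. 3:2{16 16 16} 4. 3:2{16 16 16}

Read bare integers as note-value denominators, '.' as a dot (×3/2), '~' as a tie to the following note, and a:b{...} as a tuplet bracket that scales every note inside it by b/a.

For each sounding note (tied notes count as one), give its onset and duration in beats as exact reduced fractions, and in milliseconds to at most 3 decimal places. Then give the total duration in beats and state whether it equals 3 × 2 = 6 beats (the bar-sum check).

1) 0.0ms=0b +845.07ms=1b
2) 845.07ms=1b +422.535ms=1/2b
3) 1267.606ms=3/2b +422.535ms=1/2b
4) 1690.141ms=2b +633.803ms=3/4b
5) 2323.944ms=11/4b +633.803ms=3/4b
6) 2957.746ms=7/2b +140.845ms=1/6b
7) 3098.592ms=11/3b +140.845ms=1/6b
8) 3239.437ms=23/6b +140.845ms=1/6b
9) 3380.282ms=4b +1267.606ms=3/2b
10) 4647.887ms=11/2b +140.845ms=1/6b
11) 4788.732ms=17/3b +140.845ms=1/6b
12) 4929.577ms=35/6b +140.845ms=1/6b
Σ=6b of 6 (71bpm 2/4) — PASS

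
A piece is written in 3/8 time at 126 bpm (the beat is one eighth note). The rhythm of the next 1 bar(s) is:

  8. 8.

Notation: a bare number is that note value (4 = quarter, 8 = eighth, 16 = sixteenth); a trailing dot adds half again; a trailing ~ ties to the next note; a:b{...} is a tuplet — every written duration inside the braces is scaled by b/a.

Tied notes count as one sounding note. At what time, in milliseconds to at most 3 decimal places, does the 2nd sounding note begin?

1. 0.0ms @ 0 + 714.286ms (3/2)
2. 714.286ms @ 3/2 + 714.286ms (3/2)

note 2 onset = 3/2b = 714.286ms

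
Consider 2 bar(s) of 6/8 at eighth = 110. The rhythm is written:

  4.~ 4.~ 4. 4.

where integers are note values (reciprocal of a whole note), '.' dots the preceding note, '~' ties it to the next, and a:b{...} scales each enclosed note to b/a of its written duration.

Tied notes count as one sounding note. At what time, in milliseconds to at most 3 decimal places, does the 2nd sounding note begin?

1. 0.0ms @ 0 + 4909.091ms (9)
2. 4909.091ms @ 9 + 1636.364ms (3)

note 2 onset = 9b = 4909.091ms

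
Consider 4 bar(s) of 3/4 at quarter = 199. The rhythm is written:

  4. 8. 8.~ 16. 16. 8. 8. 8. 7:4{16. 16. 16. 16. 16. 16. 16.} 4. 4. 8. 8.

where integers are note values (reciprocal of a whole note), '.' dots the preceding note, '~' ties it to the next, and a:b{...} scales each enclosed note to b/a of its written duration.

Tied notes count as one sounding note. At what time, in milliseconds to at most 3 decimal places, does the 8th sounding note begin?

1. 0.0ms @ 0 + 452.261ms (3/2)
2. 452.261ms @ 3/2 + 226.131ms (3/4)
3. 678.392ms @ 9/4 + 339.196ms (9/8)
4. 1017.588ms @ 27/8 + 113.065ms (3/8)
5. 1130.653ms @ 15/4 + 226.131ms (3/4)
6. 1356.784ms @ 9/2 + 226.131ms (3/4)
7. 1582.915ms @ 21/4 + 226.131ms (3/4)
8. 1809.045ms @ 6 + 64.609ms (3/14)
9. 1873.654ms @ 87/14 + 64.609ms (3/14)
10. 1938.263ms @ 45/7 + 64.609ms (3/14)
11. 2002.872ms @ 93/14 + 64.609ms (3/14)
12. 2067.48ms @ 48/7 + 64.609ms (3/14)
13. 2132.089ms @ 99/14 + 64.609ms (3/14)
14. 2196.698ms @ 51/7 + 64.609ms (3/14)
15. 2261.307ms @ 15/2 + 452.261ms (3/2)
16. 2713.568ms @ 9 + 452.261ms (3/2)
17. 3165.829ms @ 21/2 + 226.131ms (3/4)
18. 3391.96ms @ 45/4 + 226.131ms (3/4)

note 8 onset = 6b = 1809.045ms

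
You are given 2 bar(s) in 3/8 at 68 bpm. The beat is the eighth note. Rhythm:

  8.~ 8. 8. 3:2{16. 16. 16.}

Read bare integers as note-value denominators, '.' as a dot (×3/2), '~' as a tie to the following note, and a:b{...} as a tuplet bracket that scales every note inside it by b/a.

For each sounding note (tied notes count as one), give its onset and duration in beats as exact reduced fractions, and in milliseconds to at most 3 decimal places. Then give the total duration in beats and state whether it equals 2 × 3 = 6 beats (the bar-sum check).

1) 0.0ms=0b +2647.059ms=3b
2) 2647.059ms=3b +1323.529ms=3/2b
3) 3970.588ms=9/2b +441.176ms=1/2b
4) 4411.765ms=5b +441.176ms=1/2b
5) 4852.941ms=11/2b +441.176ms=1/2b
Σ=6b of 6 (68bpm 3/8) — PASS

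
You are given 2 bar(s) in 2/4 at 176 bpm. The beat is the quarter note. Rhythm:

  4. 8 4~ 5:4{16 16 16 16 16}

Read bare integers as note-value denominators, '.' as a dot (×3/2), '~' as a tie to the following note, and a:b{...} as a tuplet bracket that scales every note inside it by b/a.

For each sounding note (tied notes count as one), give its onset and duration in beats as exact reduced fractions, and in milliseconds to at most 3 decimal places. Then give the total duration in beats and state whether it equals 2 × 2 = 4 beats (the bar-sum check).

1) 0.0ms=0b +511.364ms=3/2b
2) 511.364ms=3/2b +170.455ms=1/2b
3) 681.818ms=2b +409.091ms=6/5b
4) 1090.909ms=16/5b +68.182ms=1/5b
5) 1159.091ms=17/5b +68.182ms=1/5b
6) 1227.273ms=18/5b +68.182ms=1/5b
7) 1295.455ms=19/5b +68.182ms=1/5b
Σ=4b of 4 (176bpm 2/4) — PASS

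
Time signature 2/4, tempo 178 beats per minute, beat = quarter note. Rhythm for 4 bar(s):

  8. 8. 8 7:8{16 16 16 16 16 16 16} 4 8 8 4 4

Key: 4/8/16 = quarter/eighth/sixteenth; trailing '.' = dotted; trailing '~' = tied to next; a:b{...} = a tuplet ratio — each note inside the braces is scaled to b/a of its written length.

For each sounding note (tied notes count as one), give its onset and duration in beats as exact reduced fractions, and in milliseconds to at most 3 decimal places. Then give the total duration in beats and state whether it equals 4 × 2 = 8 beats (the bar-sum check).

1) 0.0ms=0b +252.809ms=3/4b
2) 252.809ms=3/4b +252.809ms=3/4b
3) 505.618ms=3/2b +168.539ms=1/2b
4) 674.157ms=2b +96.308ms=2/7b
5) 770.465ms=16/7b +96.308ms=2/7b
6) 866.774ms=18/7b +96.308ms=2/7b
7) 963.082ms=20/7b +96.308ms=2/7b
8) 1059.39ms=22/7b +96.308ms=2/7b
9) 1155.698ms=24/7b +96.308ms=2/7b
10) 1252.006ms=26/7b +96.308ms=2/7b
11) 1348.315ms=4b +337.079ms=1b
12) 1685.393ms=5b +168.539ms=1/2b
13) 1853.933ms=11/2b +168.539ms=1/2b
14) 2022.472ms=6b +337.079ms=1b
15) 2359.551ms=7b +337.079ms=1b
Σ=8b of 8 (178bpm 2/4) — PASS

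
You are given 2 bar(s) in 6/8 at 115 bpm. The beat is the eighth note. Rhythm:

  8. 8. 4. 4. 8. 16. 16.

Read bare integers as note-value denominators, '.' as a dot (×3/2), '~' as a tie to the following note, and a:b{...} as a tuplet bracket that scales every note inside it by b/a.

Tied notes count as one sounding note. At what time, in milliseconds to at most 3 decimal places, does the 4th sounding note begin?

note 4 onset = 6b = 3130.435ms

1. 0.0ms @ 0 + 782.609ms (3/2)
2. 782.609ms @ 3/2 + 782.609ms (3/2)
3. 1565.217ms @ 3 + 1565.217ms (3)
4. 3130.435ms @ 6 + 1565.217ms (3)
5. 4695.652ms @ 9 + 782.609ms (3/2)
6. 5478.261ms @ 21/2 + 391.304ms (3/4)
7. 5869.565ms @ 45/4 + 391.304ms (3/4)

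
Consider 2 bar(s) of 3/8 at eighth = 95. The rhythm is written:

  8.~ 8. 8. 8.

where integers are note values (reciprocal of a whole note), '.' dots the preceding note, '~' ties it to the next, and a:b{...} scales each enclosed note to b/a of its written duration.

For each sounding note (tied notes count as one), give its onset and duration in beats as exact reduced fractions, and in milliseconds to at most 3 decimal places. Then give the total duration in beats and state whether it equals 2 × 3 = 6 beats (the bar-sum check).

1) 0.0ms=0b +1894.737ms=3b
2) 1894.737ms=3b +947.368ms=3/2b
3) 2842.105ms=9/2b +947.368ms=3/2b
Σ=6b of 6 (95bpm 3/8) — PASS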